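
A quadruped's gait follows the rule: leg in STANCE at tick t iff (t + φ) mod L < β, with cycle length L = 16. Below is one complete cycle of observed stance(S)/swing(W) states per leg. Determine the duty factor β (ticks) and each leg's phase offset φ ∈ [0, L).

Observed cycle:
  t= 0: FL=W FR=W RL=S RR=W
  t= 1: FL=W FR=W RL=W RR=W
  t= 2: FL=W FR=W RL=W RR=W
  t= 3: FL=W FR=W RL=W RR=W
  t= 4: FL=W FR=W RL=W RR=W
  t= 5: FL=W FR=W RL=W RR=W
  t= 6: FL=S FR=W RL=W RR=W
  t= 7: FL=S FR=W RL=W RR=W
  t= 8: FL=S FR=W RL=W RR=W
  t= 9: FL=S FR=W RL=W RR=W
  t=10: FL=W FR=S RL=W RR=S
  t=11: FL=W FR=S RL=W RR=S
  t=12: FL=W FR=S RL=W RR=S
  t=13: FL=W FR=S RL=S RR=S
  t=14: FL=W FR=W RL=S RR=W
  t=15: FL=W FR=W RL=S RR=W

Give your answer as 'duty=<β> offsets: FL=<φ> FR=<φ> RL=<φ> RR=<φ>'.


duty=4 offsets: FL=10 FR=6 RL=3 RR=6

duty β = stance ticks per leg = 4
FL: stance ticks = 4; W→S at t=6 → φ=10
FR: stance ticks = 4; W→S at t=10 → φ=6
RL: stance ticks = 4; W→S at t=13 → φ=3
RR: stance ticks = 4; W→S at t=10 → φ=6


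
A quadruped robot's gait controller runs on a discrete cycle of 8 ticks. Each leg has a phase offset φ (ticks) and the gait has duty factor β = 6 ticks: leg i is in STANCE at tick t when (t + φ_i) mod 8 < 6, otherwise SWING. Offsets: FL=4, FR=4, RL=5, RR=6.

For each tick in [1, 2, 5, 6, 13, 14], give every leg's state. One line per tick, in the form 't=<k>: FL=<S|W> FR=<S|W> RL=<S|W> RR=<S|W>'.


t=1: phase=(5,5,6,7) vs β=6 → FL=S FR=S RL=W RR=W
t=2: phase=(6,6,7,0) vs β=6 → FL=W FR=W RL=W RR=S
t=5: phase=(1,1,2,3) vs β=6 → FL=S FR=S RL=S RR=S
t=6: phase=(2,2,3,4) vs β=6 → FL=S FR=S RL=S RR=S
t=13: phase=(1,1,2,3) vs β=6 → FL=S FR=S RL=S RR=S
t=14: phase=(2,2,3,4) vs β=6 → FL=S FR=S RL=S RR=S

t=1: FL=S FR=S RL=W RR=W
t=2: FL=W FR=W RL=W RR=S
t=5: FL=S FR=S RL=S RR=S
t=6: FL=S FR=S RL=S RR=S
t=13: FL=S FR=S RL=S RR=S
t=14: FL=S FR=S RL=S RR=S


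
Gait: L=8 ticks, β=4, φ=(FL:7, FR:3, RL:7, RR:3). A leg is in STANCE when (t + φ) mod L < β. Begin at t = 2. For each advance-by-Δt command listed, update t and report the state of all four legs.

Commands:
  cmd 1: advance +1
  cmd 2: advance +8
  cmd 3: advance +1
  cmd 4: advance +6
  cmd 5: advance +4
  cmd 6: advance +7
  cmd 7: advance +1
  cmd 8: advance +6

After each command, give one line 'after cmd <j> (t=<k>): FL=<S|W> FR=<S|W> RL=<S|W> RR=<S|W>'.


after cmd 1 (t=3): FL=S FR=W RL=S RR=W
after cmd 2 (t=11): FL=S FR=W RL=S RR=W
after cmd 3 (t=12): FL=S FR=W RL=S RR=W
after cmd 4 (t=18): FL=S FR=W RL=S RR=W
after cmd 5 (t=22): FL=W FR=S RL=W RR=S
after cmd 6 (t=29): FL=W FR=S RL=W RR=S
after cmd 7 (t=30): FL=W FR=S RL=W RR=S
after cmd 8 (t=36): FL=S FR=W RL=S RR=W

start t=2: FL=S FR=W RL=S RR=W
cmd 1: advance +1 → t=3, phase=(2,6,2,6) → FL=S FR=W RL=S RR=W
cmd 2: advance +8 → t=11, phase=(2,6,2,6) → FL=S FR=W RL=S RR=W
cmd 3: advance +1 → t=12, phase=(3,7,3,7) → FL=S FR=W RL=S RR=W
cmd 4: advance +6 → t=18, phase=(1,5,1,5) → FL=S FR=W RL=S RR=W
cmd 5: advance +4 → t=22, phase=(5,1,5,1) → FL=W FR=S RL=W RR=S
cmd 6: advance +7 → t=29, phase=(4,0,4,0) → FL=W FR=S RL=W RR=S
cmd 7: advance +1 → t=30, phase=(5,1,5,1) → FL=W FR=S RL=W RR=S
cmd 8: advance +6 → t=36, phase=(3,7,3,7) → FL=S FR=W RL=S RR=W


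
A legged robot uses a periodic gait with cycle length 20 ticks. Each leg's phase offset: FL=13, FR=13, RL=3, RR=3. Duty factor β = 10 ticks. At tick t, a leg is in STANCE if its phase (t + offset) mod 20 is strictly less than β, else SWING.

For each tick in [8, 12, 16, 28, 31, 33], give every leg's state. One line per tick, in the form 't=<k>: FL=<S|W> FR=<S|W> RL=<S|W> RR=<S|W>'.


t=8: FL=S FR=S RL=W RR=W
t=12: FL=S FR=S RL=W RR=W
t=16: FL=S FR=S RL=W RR=W
t=28: FL=S FR=S RL=W RR=W
t=31: FL=S FR=S RL=W RR=W
t=33: FL=S FR=S RL=W RR=W

t=8: phase=(1,1,11,11) vs β=10 → FL=S FR=S RL=W RR=W
t=12: phase=(5,5,15,15) vs β=10 → FL=S FR=S RL=W RR=W
t=16: phase=(9,9,19,19) vs β=10 → FL=S FR=S RL=W RR=W
t=28: phase=(1,1,11,11) vs β=10 → FL=S FR=S RL=W RR=W
t=31: phase=(4,4,14,14) vs β=10 → FL=S FR=S RL=W RR=W
t=33: phase=(6,6,16,16) vs β=10 → FL=S FR=S RL=W RR=W


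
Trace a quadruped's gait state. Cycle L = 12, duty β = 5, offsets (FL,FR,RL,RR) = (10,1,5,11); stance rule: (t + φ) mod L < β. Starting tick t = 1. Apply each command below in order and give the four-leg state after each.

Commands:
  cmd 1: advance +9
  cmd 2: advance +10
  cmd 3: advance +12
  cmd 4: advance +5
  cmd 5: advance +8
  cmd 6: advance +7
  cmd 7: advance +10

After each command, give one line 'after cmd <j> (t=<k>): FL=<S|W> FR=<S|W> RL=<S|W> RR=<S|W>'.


start t=1: FL=W FR=S RL=W RR=S
cmd 1: advance +9 → t=10, phase=(8,11,3,9) → FL=W FR=W RL=S RR=W
cmd 2: advance +10 → t=20, phase=(6,9,1,7) → FL=W FR=W RL=S RR=W
cmd 3: advance +12 → t=32, phase=(6,9,1,7) → FL=W FR=W RL=S RR=W
cmd 4: advance +5 → t=37, phase=(11,2,6,0) → FL=W FR=S RL=W RR=S
cmd 5: advance +8 → t=45, phase=(7,10,2,8) → FL=W FR=W RL=S RR=W
cmd 6: advance +7 → t=52, phase=(2,5,9,3) → FL=S FR=W RL=W RR=S
cmd 7: advance +10 → t=62, phase=(0,3,7,1) → FL=S FR=S RL=W RR=S

after cmd 1 (t=10): FL=W FR=W RL=S RR=W
after cmd 2 (t=20): FL=W FR=W RL=S RR=W
after cmd 3 (t=32): FL=W FR=W RL=S RR=W
after cmd 4 (t=37): FL=W FR=S RL=W RR=S
after cmd 5 (t=45): FL=W FR=W RL=S RR=W
after cmd 6 (t=52): FL=S FR=W RL=W RR=S
after cmd 7 (t=62): FL=S FR=S RL=W RR=S


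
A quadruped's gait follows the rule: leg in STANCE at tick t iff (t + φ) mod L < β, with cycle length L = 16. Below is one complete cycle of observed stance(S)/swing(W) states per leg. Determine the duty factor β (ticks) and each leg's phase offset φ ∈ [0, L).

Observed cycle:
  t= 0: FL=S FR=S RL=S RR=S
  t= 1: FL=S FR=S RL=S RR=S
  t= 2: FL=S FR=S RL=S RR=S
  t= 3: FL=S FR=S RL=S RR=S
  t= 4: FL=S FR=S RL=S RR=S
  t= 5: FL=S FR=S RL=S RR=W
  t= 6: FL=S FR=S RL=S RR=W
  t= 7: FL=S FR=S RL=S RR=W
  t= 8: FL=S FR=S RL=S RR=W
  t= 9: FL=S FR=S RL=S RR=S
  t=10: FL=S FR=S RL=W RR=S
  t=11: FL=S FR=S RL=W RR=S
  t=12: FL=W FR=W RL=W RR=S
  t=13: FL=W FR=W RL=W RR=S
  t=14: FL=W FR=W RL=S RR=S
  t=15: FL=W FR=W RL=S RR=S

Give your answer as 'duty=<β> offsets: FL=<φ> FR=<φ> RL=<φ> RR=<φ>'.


duty=12 offsets: FL=0 FR=0 RL=2 RR=7

duty β = stance ticks per leg = 12
FL: stance ticks = 12; W→S at t=0 → φ=0
FR: stance ticks = 12; W→S at t=0 → φ=0
RL: stance ticks = 12; W→S at t=14 → φ=2
RR: stance ticks = 12; W→S at t=9 → φ=7


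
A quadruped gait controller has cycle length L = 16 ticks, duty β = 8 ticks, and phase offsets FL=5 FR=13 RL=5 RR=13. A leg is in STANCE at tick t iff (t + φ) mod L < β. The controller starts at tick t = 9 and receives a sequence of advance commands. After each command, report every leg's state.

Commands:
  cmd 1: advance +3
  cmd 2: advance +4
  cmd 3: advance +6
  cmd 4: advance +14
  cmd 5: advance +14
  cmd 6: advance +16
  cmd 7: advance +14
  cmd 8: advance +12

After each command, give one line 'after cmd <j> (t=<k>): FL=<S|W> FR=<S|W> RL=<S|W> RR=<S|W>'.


start t=9: FL=W FR=S RL=W RR=S
cmd 1: advance +3 → t=12, phase=(1,9,1,9) → FL=S FR=W RL=S RR=W
cmd 2: advance +4 → t=16, phase=(5,13,5,13) → FL=S FR=W RL=S RR=W
cmd 3: advance +6 → t=22, phase=(11,3,11,3) → FL=W FR=S RL=W RR=S
cmd 4: advance +14 → t=36, phase=(9,1,9,1) → FL=W FR=S RL=W RR=S
cmd 5: advance +14 → t=50, phase=(7,15,7,15) → FL=S FR=W RL=S RR=W
cmd 6: advance +16 → t=66, phase=(7,15,7,15) → FL=S FR=W RL=S RR=W
cmd 7: advance +14 → t=80, phase=(5,13,5,13) → FL=S FR=W RL=S RR=W
cmd 8: advance +12 → t=92, phase=(1,9,1,9) → FL=S FR=W RL=S RR=W

after cmd 1 (t=12): FL=S FR=W RL=S RR=W
after cmd 2 (t=16): FL=S FR=W RL=S RR=W
after cmd 3 (t=22): FL=W FR=S RL=W RR=S
after cmd 4 (t=36): FL=W FR=S RL=W RR=S
after cmd 5 (t=50): FL=S FR=W RL=S RR=W
after cmd 6 (t=66): FL=S FR=W RL=S RR=W
after cmd 7 (t=80): FL=S FR=W RL=S RR=W
after cmd 8 (t=92): FL=S FR=W RL=S RR=W


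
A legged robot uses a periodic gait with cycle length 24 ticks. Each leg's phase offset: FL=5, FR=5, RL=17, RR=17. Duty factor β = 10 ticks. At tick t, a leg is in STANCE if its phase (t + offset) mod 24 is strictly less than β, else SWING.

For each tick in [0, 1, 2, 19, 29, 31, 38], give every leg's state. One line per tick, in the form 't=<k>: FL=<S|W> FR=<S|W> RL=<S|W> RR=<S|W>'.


t=0: FL=S FR=S RL=W RR=W
t=1: FL=S FR=S RL=W RR=W
t=2: FL=S FR=S RL=W RR=W
t=19: FL=S FR=S RL=W RR=W
t=29: FL=W FR=W RL=W RR=W
t=31: FL=W FR=W RL=S RR=S
t=38: FL=W FR=W RL=S RR=S

t=0: phase=(5,5,17,17) vs β=10 → FL=S FR=S RL=W RR=W
t=1: phase=(6,6,18,18) vs β=10 → FL=S FR=S RL=W RR=W
t=2: phase=(7,7,19,19) vs β=10 → FL=S FR=S RL=W RR=W
t=19: phase=(0,0,12,12) vs β=10 → FL=S FR=S RL=W RR=W
t=29: phase=(10,10,22,22) vs β=10 → FL=W FR=W RL=W RR=W
t=31: phase=(12,12,0,0) vs β=10 → FL=W FR=W RL=S RR=S
t=38: phase=(19,19,7,7) vs β=10 → FL=W FR=W RL=S RR=S


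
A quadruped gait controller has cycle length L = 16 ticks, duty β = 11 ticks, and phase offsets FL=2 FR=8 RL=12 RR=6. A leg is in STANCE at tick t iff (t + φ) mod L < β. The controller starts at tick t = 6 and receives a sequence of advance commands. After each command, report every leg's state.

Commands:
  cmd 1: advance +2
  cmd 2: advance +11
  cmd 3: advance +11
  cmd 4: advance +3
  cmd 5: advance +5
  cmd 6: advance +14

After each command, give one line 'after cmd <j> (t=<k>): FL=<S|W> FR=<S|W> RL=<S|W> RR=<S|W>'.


after cmd 1 (t=8): FL=S FR=S RL=S RR=W
after cmd 2 (t=19): FL=S FR=W RL=W RR=S
after cmd 3 (t=30): FL=S FR=S RL=S RR=S
after cmd 4 (t=33): FL=S FR=S RL=W RR=S
after cmd 5 (t=38): FL=S FR=W RL=S RR=W
after cmd 6 (t=52): FL=S FR=W RL=S RR=S

start t=6: FL=S FR=W RL=S RR=W
cmd 1: advance +2 → t=8, phase=(10,0,4,14) → FL=S FR=S RL=S RR=W
cmd 2: advance +11 → t=19, phase=(5,11,15,9) → FL=S FR=W RL=W RR=S
cmd 3: advance +11 → t=30, phase=(0,6,10,4) → FL=S FR=S RL=S RR=S
cmd 4: advance +3 → t=33, phase=(3,9,13,7) → FL=S FR=S RL=W RR=S
cmd 5: advance +5 → t=38, phase=(8,14,2,12) → FL=S FR=W RL=S RR=W
cmd 6: advance +14 → t=52, phase=(6,12,0,10) → FL=S FR=W RL=S RR=S


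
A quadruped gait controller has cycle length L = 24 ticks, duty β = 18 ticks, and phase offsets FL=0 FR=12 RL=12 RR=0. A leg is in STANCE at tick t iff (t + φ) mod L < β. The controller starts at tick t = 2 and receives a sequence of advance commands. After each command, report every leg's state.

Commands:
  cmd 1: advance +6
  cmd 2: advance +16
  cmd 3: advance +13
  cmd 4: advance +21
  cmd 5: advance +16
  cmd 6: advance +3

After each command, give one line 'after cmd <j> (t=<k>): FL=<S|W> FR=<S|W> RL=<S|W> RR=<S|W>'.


after cmd 1 (t=8): FL=S FR=W RL=W RR=S
after cmd 2 (t=24): FL=S FR=S RL=S RR=S
after cmd 3 (t=37): FL=S FR=S RL=S RR=S
after cmd 4 (t=58): FL=S FR=W RL=W RR=S
after cmd 5 (t=74): FL=S FR=S RL=S RR=S
after cmd 6 (t=77): FL=S FR=S RL=S RR=S

start t=2: FL=S FR=S RL=S RR=S
cmd 1: advance +6 → t=8, phase=(8,20,20,8) → FL=S FR=W RL=W RR=S
cmd 2: advance +16 → t=24, phase=(0,12,12,0) → FL=S FR=S RL=S RR=S
cmd 3: advance +13 → t=37, phase=(13,1,1,13) → FL=S FR=S RL=S RR=S
cmd 4: advance +21 → t=58, phase=(10,22,22,10) → FL=S FR=W RL=W RR=S
cmd 5: advance +16 → t=74, phase=(2,14,14,2) → FL=S FR=S RL=S RR=S
cmd 6: advance +3 → t=77, phase=(5,17,17,5) → FL=S FR=S RL=S RR=S


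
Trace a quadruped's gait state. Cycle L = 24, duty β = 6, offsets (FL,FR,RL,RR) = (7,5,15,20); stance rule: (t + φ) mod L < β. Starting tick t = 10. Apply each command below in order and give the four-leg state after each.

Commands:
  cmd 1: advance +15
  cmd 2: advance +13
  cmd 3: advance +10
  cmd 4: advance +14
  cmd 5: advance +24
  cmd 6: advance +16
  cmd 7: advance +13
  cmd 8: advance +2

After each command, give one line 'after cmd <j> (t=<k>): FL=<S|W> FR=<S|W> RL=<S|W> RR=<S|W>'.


start t=10: FL=W FR=W RL=S RR=W
cmd 1: advance +15 → t=25, phase=(8,6,16,21) → FL=W FR=W RL=W RR=W
cmd 2: advance +13 → t=38, phase=(21,19,5,10) → FL=W FR=W RL=S RR=W
cmd 3: advance +10 → t=48, phase=(7,5,15,20) → FL=W FR=S RL=W RR=W
cmd 4: advance +14 → t=62, phase=(21,19,5,10) → FL=W FR=W RL=S RR=W
cmd 5: advance +24 → t=86, phase=(21,19,5,10) → FL=W FR=W RL=S RR=W
cmd 6: advance +16 → t=102, phase=(13,11,21,2) → FL=W FR=W RL=W RR=S
cmd 7: advance +13 → t=115, phase=(2,0,10,15) → FL=S FR=S RL=W RR=W
cmd 8: advance +2 → t=117, phase=(4,2,12,17) → FL=S FR=S RL=W RR=W

after cmd 1 (t=25): FL=W FR=W RL=W RR=W
after cmd 2 (t=38): FL=W FR=W RL=S RR=W
after cmd 3 (t=48): FL=W FR=S RL=W RR=W
after cmd 4 (t=62): FL=W FR=W RL=S RR=W
after cmd 5 (t=86): FL=W FR=W RL=S RR=W
after cmd 6 (t=102): FL=W FR=W RL=W RR=S
after cmd 7 (t=115): FL=S FR=S RL=W RR=W
after cmd 8 (t=117): FL=S FR=S RL=W RR=W


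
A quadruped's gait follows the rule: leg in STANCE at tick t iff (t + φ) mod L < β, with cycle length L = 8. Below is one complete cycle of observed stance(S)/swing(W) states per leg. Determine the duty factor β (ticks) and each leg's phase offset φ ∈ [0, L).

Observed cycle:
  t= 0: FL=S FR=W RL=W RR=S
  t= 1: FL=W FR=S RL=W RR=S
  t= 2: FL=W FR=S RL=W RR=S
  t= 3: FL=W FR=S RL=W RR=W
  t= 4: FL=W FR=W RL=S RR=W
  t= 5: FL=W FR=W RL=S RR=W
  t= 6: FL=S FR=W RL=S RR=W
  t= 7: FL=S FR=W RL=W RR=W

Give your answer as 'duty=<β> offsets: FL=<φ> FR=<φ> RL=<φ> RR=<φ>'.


duty β = stance ticks per leg = 3
FL: stance ticks = 3; W→S at t=6 → φ=2
FR: stance ticks = 3; W→S at t=1 → φ=7
RL: stance ticks = 3; W→S at t=4 → φ=4
RR: stance ticks = 3; W→S at t=0 → φ=0

duty=3 offsets: FL=2 FR=7 RL=4 RR=0


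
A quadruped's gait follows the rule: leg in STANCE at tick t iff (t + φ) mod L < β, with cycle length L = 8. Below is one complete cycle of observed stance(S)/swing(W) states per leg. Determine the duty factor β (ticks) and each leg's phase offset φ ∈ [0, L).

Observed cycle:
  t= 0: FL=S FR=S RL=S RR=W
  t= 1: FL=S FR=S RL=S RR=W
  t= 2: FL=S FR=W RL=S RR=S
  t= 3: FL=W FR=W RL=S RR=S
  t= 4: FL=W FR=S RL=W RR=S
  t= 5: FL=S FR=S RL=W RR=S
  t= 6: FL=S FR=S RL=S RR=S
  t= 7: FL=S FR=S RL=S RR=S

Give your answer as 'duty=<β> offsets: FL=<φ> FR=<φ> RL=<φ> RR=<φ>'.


duty=6 offsets: FL=3 FR=4 RL=2 RR=6

duty β = stance ticks per leg = 6
FL: stance ticks = 6; W→S at t=5 → φ=3
FR: stance ticks = 6; W→S at t=4 → φ=4
RL: stance ticks = 6; W→S at t=6 → φ=2
RR: stance ticks = 6; W→S at t=2 → φ=6


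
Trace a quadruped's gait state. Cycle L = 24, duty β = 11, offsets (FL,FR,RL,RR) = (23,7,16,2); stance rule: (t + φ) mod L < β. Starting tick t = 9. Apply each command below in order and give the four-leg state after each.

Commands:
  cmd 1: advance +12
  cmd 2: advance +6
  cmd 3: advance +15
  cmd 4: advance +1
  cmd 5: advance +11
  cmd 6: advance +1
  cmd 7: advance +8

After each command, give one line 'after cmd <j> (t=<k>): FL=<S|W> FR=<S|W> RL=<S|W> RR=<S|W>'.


start t=9: FL=S FR=W RL=S RR=W
cmd 1: advance +12 → t=21, phase=(20,4,13,23) → FL=W FR=S RL=W RR=W
cmd 2: advance +6 → t=27, phase=(2,10,19,5) → FL=S FR=S RL=W RR=S
cmd 3: advance +15 → t=42, phase=(17,1,10,20) → FL=W FR=S RL=S RR=W
cmd 4: advance +1 → t=43, phase=(18,2,11,21) → FL=W FR=S RL=W RR=W
cmd 5: advance +11 → t=54, phase=(5,13,22,8) → FL=S FR=W RL=W RR=S
cmd 6: advance +1 → t=55, phase=(6,14,23,9) → FL=S FR=W RL=W RR=S
cmd 7: advance +8 → t=63, phase=(14,22,7,17) → FL=W FR=W RL=S RR=W

after cmd 1 (t=21): FL=W FR=S RL=W RR=W
after cmd 2 (t=27): FL=S FR=S RL=W RR=S
after cmd 3 (t=42): FL=W FR=S RL=S RR=W
after cmd 4 (t=43): FL=W FR=S RL=W RR=W
after cmd 5 (t=54): FL=S FR=W RL=W RR=S
after cmd 6 (t=55): FL=S FR=W RL=W RR=S
after cmd 7 (t=63): FL=W FR=W RL=S RR=W


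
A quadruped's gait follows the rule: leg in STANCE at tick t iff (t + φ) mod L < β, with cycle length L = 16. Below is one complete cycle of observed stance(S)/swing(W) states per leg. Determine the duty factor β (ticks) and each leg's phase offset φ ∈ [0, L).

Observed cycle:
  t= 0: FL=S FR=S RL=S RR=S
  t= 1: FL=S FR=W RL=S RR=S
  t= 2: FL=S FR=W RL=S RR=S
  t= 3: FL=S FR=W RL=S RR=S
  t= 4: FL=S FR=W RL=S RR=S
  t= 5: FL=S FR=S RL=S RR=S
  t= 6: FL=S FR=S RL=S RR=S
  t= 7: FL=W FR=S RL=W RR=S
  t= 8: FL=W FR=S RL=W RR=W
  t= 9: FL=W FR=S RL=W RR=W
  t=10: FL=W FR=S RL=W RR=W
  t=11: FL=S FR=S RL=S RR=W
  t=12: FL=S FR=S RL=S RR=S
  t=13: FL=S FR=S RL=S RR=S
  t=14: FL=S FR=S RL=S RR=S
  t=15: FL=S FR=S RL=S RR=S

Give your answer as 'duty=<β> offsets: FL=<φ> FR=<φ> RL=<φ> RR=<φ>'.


duty β = stance ticks per leg = 12
FL: stance ticks = 12; W→S at t=11 → φ=5
FR: stance ticks = 12; W→S at t=5 → φ=11
RL: stance ticks = 12; W→S at t=11 → φ=5
RR: stance ticks = 12; W→S at t=12 → φ=4

duty=12 offsets: FL=5 FR=11 RL=5 RR=4


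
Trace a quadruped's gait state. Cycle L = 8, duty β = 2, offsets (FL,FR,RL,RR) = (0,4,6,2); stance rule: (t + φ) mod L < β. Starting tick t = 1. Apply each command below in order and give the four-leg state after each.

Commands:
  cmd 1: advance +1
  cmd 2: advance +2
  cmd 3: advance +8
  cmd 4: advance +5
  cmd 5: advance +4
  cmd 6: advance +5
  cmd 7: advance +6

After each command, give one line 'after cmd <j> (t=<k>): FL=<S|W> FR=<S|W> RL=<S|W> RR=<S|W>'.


start t=1: FL=S FR=W RL=W RR=W
cmd 1: advance +1 → t=2, phase=(2,6,0,4) → FL=W FR=W RL=S RR=W
cmd 2: advance +2 → t=4, phase=(4,0,2,6) → FL=W FR=S RL=W RR=W
cmd 3: advance +8 → t=12, phase=(4,0,2,6) → FL=W FR=S RL=W RR=W
cmd 4: advance +5 → t=17, phase=(1,5,7,3) → FL=S FR=W RL=W RR=W
cmd 5: advance +4 → t=21, phase=(5,1,3,7) → FL=W FR=S RL=W RR=W
cmd 6: advance +5 → t=26, phase=(2,6,0,4) → FL=W FR=W RL=S RR=W
cmd 7: advance +6 → t=32, phase=(0,4,6,2) → FL=S FR=W RL=W RR=W

after cmd 1 (t=2): FL=W FR=W RL=S RR=W
after cmd 2 (t=4): FL=W FR=S RL=W RR=W
after cmd 3 (t=12): FL=W FR=S RL=W RR=W
after cmd 4 (t=17): FL=S FR=W RL=W RR=W
after cmd 5 (t=21): FL=W FR=S RL=W RR=W
after cmd 6 (t=26): FL=W FR=W RL=S RR=W
after cmd 7 (t=32): FL=S FR=W RL=W RR=W


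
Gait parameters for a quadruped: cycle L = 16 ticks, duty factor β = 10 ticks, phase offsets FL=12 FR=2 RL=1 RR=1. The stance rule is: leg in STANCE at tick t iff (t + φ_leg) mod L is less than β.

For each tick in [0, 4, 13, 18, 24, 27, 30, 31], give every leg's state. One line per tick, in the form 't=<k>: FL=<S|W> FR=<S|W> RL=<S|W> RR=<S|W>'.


t=0: phase=(12,2,1,1) vs β=10 → FL=W FR=S RL=S RR=S
t=4: phase=(0,6,5,5) vs β=10 → FL=S FR=S RL=S RR=S
t=13: phase=(9,15,14,14) vs β=10 → FL=S FR=W RL=W RR=W
t=18: phase=(14,4,3,3) vs β=10 → FL=W FR=S RL=S RR=S
t=24: phase=(4,10,9,9) vs β=10 → FL=S FR=W RL=S RR=S
t=27: phase=(7,13,12,12) vs β=10 → FL=S FR=W RL=W RR=W
t=30: phase=(10,0,15,15) vs β=10 → FL=W FR=S RL=W RR=W
t=31: phase=(11,1,0,0) vs β=10 → FL=W FR=S RL=S RR=S

t=0: FL=W FR=S RL=S RR=S
t=4: FL=S FR=S RL=S RR=S
t=13: FL=S FR=W RL=W RR=W
t=18: FL=W FR=S RL=S RR=S
t=24: FL=S FR=W RL=S RR=S
t=27: FL=S FR=W RL=W RR=W
t=30: FL=W FR=S RL=W RR=W
t=31: FL=W FR=S RL=S RR=S


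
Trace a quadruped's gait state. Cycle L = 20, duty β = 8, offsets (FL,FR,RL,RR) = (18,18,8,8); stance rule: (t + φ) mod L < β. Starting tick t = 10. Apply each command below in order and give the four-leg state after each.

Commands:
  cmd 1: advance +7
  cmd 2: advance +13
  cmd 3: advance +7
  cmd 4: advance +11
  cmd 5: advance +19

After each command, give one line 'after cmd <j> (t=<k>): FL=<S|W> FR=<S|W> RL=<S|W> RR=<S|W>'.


start t=10: FL=W FR=W RL=W RR=W
cmd 1: advance +7 → t=17, phase=(15,15,5,5) → FL=W FR=W RL=S RR=S
cmd 2: advance +13 → t=30, phase=(8,8,18,18) → FL=W FR=W RL=W RR=W
cmd 3: advance +7 → t=37, phase=(15,15,5,5) → FL=W FR=W RL=S RR=S
cmd 4: advance +11 → t=48, phase=(6,6,16,16) → FL=S FR=S RL=W RR=W
cmd 5: advance +19 → t=67, phase=(5,5,15,15) → FL=S FR=S RL=W RR=W

after cmd 1 (t=17): FL=W FR=W RL=S RR=S
after cmd 2 (t=30): FL=W FR=W RL=W RR=W
after cmd 3 (t=37): FL=W FR=W RL=S RR=S
after cmd 4 (t=48): FL=S FR=S RL=W RR=W
after cmd 5 (t=67): FL=S FR=S RL=W RR=W


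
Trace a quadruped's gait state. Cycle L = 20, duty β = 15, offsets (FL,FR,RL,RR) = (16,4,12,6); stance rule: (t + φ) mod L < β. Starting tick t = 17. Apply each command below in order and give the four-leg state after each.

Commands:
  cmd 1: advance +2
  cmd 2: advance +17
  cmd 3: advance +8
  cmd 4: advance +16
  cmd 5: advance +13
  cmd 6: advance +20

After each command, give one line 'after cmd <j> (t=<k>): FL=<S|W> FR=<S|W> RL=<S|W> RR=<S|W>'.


start t=17: FL=S FR=S RL=S RR=S
cmd 1: advance +2 → t=19, phase=(15,3,11,5) → FL=W FR=S RL=S RR=S
cmd 2: advance +17 → t=36, phase=(12,0,8,2) → FL=S FR=S RL=S RR=S
cmd 3: advance +8 → t=44, phase=(0,8,16,10) → FL=S FR=S RL=W RR=S
cmd 4: advance +16 → t=60, phase=(16,4,12,6) → FL=W FR=S RL=S RR=S
cmd 5: advance +13 → t=73, phase=(9,17,5,19) → FL=S FR=W RL=S RR=W
cmd 6: advance +20 → t=93, phase=(9,17,5,19) → FL=S FR=W RL=S RR=W

after cmd 1 (t=19): FL=W FR=S RL=S RR=S
after cmd 2 (t=36): FL=S FR=S RL=S RR=S
after cmd 3 (t=44): FL=S FR=S RL=W RR=S
after cmd 4 (t=60): FL=W FR=S RL=S RR=S
after cmd 5 (t=73): FL=S FR=W RL=S RR=W
after cmd 6 (t=93): FL=S FR=W RL=S RR=W


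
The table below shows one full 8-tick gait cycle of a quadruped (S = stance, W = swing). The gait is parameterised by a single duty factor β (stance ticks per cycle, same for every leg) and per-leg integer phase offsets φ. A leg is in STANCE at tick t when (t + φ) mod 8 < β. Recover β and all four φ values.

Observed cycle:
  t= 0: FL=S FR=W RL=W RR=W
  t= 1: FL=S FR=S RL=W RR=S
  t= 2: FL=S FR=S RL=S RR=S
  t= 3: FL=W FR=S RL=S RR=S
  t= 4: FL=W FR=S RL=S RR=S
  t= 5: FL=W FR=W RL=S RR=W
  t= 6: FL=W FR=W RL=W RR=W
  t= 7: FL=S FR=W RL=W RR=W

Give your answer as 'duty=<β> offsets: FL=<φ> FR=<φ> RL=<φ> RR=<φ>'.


duty=4 offsets: FL=1 FR=7 RL=6 RR=7

duty β = stance ticks per leg = 4
FL: stance ticks = 4; W→S at t=7 → φ=1
FR: stance ticks = 4; W→S at t=1 → φ=7
RL: stance ticks = 4; W→S at t=2 → φ=6
RR: stance ticks = 4; W→S at t=1 → φ=7


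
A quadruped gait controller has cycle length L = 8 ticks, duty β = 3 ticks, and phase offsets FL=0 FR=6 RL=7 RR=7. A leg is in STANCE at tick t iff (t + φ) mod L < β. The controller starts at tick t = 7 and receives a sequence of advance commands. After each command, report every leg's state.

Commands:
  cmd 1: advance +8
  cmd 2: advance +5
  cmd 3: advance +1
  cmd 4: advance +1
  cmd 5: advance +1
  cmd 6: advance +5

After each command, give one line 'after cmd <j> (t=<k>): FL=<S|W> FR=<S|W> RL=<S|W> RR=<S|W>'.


start t=7: FL=W FR=W RL=W RR=W
cmd 1: advance +8 → t=15, phase=(7,5,6,6) → FL=W FR=W RL=W RR=W
cmd 2: advance +5 → t=20, phase=(4,2,3,3) → FL=W FR=S RL=W RR=W
cmd 3: advance +1 → t=21, phase=(5,3,4,4) → FL=W FR=W RL=W RR=W
cmd 4: advance +1 → t=22, phase=(6,4,5,5) → FL=W FR=W RL=W RR=W
cmd 5: advance +1 → t=23, phase=(7,5,6,6) → FL=W FR=W RL=W RR=W
cmd 6: advance +5 → t=28, phase=(4,2,3,3) → FL=W FR=S RL=W RR=W

after cmd 1 (t=15): FL=W FR=W RL=W RR=W
after cmd 2 (t=20): FL=W FR=S RL=W RR=W
after cmd 3 (t=21): FL=W FR=W RL=W RR=W
after cmd 4 (t=22): FL=W FR=W RL=W RR=W
after cmd 5 (t=23): FL=W FR=W RL=W RR=W
after cmd 6 (t=28): FL=W FR=S RL=W RR=W


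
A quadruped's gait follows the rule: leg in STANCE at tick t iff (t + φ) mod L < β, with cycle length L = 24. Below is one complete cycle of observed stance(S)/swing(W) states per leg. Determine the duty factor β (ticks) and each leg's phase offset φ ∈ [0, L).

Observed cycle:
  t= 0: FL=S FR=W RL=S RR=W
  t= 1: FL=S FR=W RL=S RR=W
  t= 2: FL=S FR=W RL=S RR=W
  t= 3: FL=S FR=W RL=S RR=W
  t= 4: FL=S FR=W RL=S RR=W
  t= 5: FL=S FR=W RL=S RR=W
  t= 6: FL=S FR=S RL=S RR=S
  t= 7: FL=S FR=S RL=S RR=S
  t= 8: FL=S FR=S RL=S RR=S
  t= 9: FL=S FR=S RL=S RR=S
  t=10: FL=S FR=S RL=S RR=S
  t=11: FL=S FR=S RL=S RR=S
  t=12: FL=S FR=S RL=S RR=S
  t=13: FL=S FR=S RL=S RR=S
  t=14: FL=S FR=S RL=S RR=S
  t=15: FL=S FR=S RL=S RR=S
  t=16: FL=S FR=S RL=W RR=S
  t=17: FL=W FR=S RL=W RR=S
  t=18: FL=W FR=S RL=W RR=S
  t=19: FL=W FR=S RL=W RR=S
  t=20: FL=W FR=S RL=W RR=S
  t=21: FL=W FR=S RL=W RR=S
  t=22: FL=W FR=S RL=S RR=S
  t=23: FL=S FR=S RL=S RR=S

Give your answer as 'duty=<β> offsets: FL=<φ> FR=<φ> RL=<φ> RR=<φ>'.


duty=18 offsets: FL=1 FR=18 RL=2 RR=18

duty β = stance ticks per leg = 18
FL: stance ticks = 18; W→S at t=23 → φ=1
FR: stance ticks = 18; W→S at t=6 → φ=18
RL: stance ticks = 18; W→S at t=22 → φ=2
RR: stance ticks = 18; W→S at t=6 → φ=18


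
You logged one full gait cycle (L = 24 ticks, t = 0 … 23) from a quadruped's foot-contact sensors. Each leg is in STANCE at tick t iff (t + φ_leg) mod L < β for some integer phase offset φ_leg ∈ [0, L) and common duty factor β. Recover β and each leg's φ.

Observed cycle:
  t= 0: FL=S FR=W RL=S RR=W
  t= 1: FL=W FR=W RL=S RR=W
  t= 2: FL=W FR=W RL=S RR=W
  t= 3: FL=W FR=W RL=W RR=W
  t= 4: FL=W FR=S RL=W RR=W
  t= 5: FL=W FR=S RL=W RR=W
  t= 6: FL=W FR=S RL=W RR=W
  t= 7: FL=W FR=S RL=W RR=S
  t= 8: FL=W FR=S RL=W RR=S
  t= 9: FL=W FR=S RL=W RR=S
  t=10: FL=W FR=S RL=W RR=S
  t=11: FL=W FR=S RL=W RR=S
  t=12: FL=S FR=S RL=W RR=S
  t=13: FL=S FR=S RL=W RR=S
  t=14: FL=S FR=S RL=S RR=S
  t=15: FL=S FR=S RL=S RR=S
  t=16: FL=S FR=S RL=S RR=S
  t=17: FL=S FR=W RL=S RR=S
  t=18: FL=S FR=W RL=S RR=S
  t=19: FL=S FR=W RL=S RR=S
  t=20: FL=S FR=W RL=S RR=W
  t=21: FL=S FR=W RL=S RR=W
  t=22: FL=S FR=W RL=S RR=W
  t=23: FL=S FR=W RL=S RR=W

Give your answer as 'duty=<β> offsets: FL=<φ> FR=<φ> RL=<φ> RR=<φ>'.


duty β = stance ticks per leg = 13
FL: stance ticks = 13; W→S at t=12 → φ=12
FR: stance ticks = 13; W→S at t=4 → φ=20
RL: stance ticks = 13; W→S at t=14 → φ=10
RR: stance ticks = 13; W→S at t=7 → φ=17

duty=13 offsets: FL=12 FR=20 RL=10 RR=17


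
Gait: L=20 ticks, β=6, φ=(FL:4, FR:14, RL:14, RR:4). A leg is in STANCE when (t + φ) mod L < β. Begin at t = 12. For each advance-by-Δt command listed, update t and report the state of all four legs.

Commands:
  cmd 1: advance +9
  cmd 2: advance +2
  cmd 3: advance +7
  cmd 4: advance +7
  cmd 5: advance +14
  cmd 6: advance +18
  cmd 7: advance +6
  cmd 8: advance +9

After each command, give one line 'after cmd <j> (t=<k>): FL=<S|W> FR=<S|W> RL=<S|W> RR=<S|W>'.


start t=12: FL=W FR=W RL=W RR=W
cmd 1: advance +9 → t=21, phase=(5,15,15,5) → FL=S FR=W RL=W RR=S
cmd 2: advance +2 → t=23, phase=(7,17,17,7) → FL=W FR=W RL=W RR=W
cmd 3: advance +7 → t=30, phase=(14,4,4,14) → FL=W FR=S RL=S RR=W
cmd 4: advance +7 → t=37, phase=(1,11,11,1) → FL=S FR=W RL=W RR=S
cmd 5: advance +14 → t=51, phase=(15,5,5,15) → FL=W FR=S RL=S RR=W
cmd 6: advance +18 → t=69, phase=(13,3,3,13) → FL=W FR=S RL=S RR=W
cmd 7: advance +6 → t=75, phase=(19,9,9,19) → FL=W FR=W RL=W RR=W
cmd 8: advance +9 → t=84, phase=(8,18,18,8) → FL=W FR=W RL=W RR=W

after cmd 1 (t=21): FL=S FR=W RL=W RR=S
after cmd 2 (t=23): FL=W FR=W RL=W RR=W
after cmd 3 (t=30): FL=W FR=S RL=S RR=W
after cmd 4 (t=37): FL=S FR=W RL=W RR=S
after cmd 5 (t=51): FL=W FR=S RL=S RR=W
after cmd 6 (t=69): FL=W FR=S RL=S RR=W
after cmd 7 (t=75): FL=W FR=W RL=W RR=W
after cmd 8 (t=84): FL=W FR=W RL=W RR=W


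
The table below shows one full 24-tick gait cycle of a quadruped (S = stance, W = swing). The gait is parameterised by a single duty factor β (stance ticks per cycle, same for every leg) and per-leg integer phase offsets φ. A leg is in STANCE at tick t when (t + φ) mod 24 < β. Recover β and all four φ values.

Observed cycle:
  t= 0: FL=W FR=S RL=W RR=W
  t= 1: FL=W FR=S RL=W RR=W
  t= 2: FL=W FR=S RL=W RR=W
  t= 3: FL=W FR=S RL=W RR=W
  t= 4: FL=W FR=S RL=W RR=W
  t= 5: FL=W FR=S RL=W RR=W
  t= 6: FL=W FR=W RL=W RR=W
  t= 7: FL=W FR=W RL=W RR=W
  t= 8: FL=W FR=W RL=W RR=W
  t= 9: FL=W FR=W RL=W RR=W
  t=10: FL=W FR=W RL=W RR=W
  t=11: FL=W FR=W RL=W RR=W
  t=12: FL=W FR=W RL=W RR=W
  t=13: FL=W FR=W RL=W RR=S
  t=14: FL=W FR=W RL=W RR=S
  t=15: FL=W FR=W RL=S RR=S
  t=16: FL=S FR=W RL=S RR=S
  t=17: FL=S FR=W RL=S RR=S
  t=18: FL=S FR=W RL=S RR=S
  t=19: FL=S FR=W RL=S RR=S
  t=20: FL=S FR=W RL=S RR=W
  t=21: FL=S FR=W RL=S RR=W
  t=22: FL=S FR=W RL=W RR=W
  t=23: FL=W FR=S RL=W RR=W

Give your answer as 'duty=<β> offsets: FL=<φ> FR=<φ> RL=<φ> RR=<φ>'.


duty=7 offsets: FL=8 FR=1 RL=9 RR=11

duty β = stance ticks per leg = 7
FL: stance ticks = 7; W→S at t=16 → φ=8
FR: stance ticks = 7; W→S at t=23 → φ=1
RL: stance ticks = 7; W→S at t=15 → φ=9
RR: stance ticks = 7; W→S at t=13 → φ=11


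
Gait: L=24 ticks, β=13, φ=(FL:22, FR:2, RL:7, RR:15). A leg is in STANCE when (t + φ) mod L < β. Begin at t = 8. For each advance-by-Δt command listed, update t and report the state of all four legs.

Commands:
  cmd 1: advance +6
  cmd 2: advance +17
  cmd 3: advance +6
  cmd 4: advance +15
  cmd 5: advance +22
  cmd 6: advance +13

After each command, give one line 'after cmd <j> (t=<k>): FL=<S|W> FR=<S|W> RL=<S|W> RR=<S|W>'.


after cmd 1 (t=14): FL=S FR=W RL=W RR=S
after cmd 2 (t=31): FL=S FR=S RL=W RR=W
after cmd 3 (t=37): FL=S FR=W RL=W RR=S
after cmd 4 (t=52): FL=S FR=S RL=S RR=W
after cmd 5 (t=74): FL=S FR=S RL=S RR=W
after cmd 6 (t=87): FL=W FR=W RL=W RR=S

start t=8: FL=S FR=S RL=W RR=W
cmd 1: advance +6 → t=14, phase=(12,16,21,5) → FL=S FR=W RL=W RR=S
cmd 2: advance +17 → t=31, phase=(5,9,14,22) → FL=S FR=S RL=W RR=W
cmd 3: advance +6 → t=37, phase=(11,15,20,4) → FL=S FR=W RL=W RR=S
cmd 4: advance +15 → t=52, phase=(2,6,11,19) → FL=S FR=S RL=S RR=W
cmd 5: advance +22 → t=74, phase=(0,4,9,17) → FL=S FR=S RL=S RR=W
cmd 6: advance +13 → t=87, phase=(13,17,22,6) → FL=W FR=W RL=W RR=S


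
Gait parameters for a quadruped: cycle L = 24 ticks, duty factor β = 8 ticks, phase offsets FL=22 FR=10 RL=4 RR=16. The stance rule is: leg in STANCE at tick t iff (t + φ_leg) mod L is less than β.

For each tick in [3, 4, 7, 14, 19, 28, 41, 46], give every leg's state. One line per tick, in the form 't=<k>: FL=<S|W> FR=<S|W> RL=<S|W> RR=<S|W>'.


t=3: FL=S FR=W RL=S RR=W
t=4: FL=S FR=W RL=W RR=W
t=7: FL=S FR=W RL=W RR=W
t=14: FL=W FR=S RL=W RR=S
t=19: FL=W FR=S RL=W RR=W
t=28: FL=S FR=W RL=W RR=W
t=41: FL=W FR=S RL=W RR=W
t=46: FL=W FR=W RL=S RR=W

t=3: phase=(1,13,7,19) vs β=8 → FL=S FR=W RL=S RR=W
t=4: phase=(2,14,8,20) vs β=8 → FL=S FR=W RL=W RR=W
t=7: phase=(5,17,11,23) vs β=8 → FL=S FR=W RL=W RR=W
t=14: phase=(12,0,18,6) vs β=8 → FL=W FR=S RL=W RR=S
t=19: phase=(17,5,23,11) vs β=8 → FL=W FR=S RL=W RR=W
t=28: phase=(2,14,8,20) vs β=8 → FL=S FR=W RL=W RR=W
t=41: phase=(15,3,21,9) vs β=8 → FL=W FR=S RL=W RR=W
t=46: phase=(20,8,2,14) vs β=8 → FL=W FR=W RL=S RR=W


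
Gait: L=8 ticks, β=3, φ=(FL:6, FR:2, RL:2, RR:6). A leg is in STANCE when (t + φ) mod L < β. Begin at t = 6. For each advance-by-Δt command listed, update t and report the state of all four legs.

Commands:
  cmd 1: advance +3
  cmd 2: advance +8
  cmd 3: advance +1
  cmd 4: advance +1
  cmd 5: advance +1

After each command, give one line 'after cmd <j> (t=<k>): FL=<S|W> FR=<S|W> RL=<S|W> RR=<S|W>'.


after cmd 1 (t=9): FL=W FR=W RL=W RR=W
after cmd 2 (t=17): FL=W FR=W RL=W RR=W
after cmd 3 (t=18): FL=S FR=W RL=W RR=S
after cmd 4 (t=19): FL=S FR=W RL=W RR=S
after cmd 5 (t=20): FL=S FR=W RL=W RR=S

start t=6: FL=W FR=S RL=S RR=W
cmd 1: advance +3 → t=9, phase=(7,3,3,7) → FL=W FR=W RL=W RR=W
cmd 2: advance +8 → t=17, phase=(7,3,3,7) → FL=W FR=W RL=W RR=W
cmd 3: advance +1 → t=18, phase=(0,4,4,0) → FL=S FR=W RL=W RR=S
cmd 4: advance +1 → t=19, phase=(1,5,5,1) → FL=S FR=W RL=W RR=S
cmd 5: advance +1 → t=20, phase=(2,6,6,2) → FL=S FR=W RL=W RR=S


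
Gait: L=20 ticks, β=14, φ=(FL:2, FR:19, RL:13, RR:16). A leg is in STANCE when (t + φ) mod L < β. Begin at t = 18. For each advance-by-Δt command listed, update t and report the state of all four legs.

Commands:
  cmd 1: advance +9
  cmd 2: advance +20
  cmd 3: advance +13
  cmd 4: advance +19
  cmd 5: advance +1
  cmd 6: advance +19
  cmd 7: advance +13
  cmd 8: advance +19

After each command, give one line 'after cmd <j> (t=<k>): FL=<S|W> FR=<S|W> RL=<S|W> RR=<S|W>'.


start t=18: FL=S FR=W RL=S RR=W
cmd 1: advance +9 → t=27, phase=(9,6,0,3) → FL=S FR=S RL=S RR=S
cmd 2: advance +20 → t=47, phase=(9,6,0,3) → FL=S FR=S RL=S RR=S
cmd 3: advance +13 → t=60, phase=(2,19,13,16) → FL=S FR=W RL=S RR=W
cmd 4: advance +19 → t=79, phase=(1,18,12,15) → FL=S FR=W RL=S RR=W
cmd 5: advance +1 → t=80, phase=(2,19,13,16) → FL=S FR=W RL=S RR=W
cmd 6: advance +19 → t=99, phase=(1,18,12,15) → FL=S FR=W RL=S RR=W
cmd 7: advance +13 → t=112, phase=(14,11,5,8) → FL=W FR=S RL=S RR=S
cmd 8: advance +19 → t=131, phase=(13,10,4,7) → FL=S FR=S RL=S RR=S

after cmd 1 (t=27): FL=S FR=S RL=S RR=S
after cmd 2 (t=47): FL=S FR=S RL=S RR=S
after cmd 3 (t=60): FL=S FR=W RL=S RR=W
after cmd 4 (t=79): FL=S FR=W RL=S RR=W
after cmd 5 (t=80): FL=S FR=W RL=S RR=W
after cmd 6 (t=99): FL=S FR=W RL=S RR=W
after cmd 7 (t=112): FL=W FR=S RL=S RR=S
after cmd 8 (t=131): FL=S FR=S RL=S RR=S


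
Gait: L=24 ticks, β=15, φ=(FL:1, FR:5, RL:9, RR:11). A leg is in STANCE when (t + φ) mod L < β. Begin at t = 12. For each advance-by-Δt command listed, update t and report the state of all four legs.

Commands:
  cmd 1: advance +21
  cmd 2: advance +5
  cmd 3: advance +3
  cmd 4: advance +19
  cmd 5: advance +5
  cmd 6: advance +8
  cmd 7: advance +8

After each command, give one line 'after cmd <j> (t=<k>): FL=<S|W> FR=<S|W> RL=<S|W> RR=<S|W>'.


after cmd 1 (t=33): FL=S FR=S RL=W RR=W
after cmd 2 (t=38): FL=W FR=W RL=W RR=S
after cmd 3 (t=41): FL=W FR=W RL=S RR=S
after cmd 4 (t=60): FL=S FR=W RL=W RR=W
after cmd 5 (t=65): FL=W FR=W RL=S RR=S
after cmd 6 (t=73): FL=S FR=S RL=S RR=S
after cmd 7 (t=81): FL=S FR=S RL=W RR=W

start t=12: FL=S FR=W RL=W RR=W
cmd 1: advance +21 → t=33, phase=(10,14,18,20) → FL=S FR=S RL=W RR=W
cmd 2: advance +5 → t=38, phase=(15,19,23,1) → FL=W FR=W RL=W RR=S
cmd 3: advance +3 → t=41, phase=(18,22,2,4) → FL=W FR=W RL=S RR=S
cmd 4: advance +19 → t=60, phase=(13,17,21,23) → FL=S FR=W RL=W RR=W
cmd 5: advance +5 → t=65, phase=(18,22,2,4) → FL=W FR=W RL=S RR=S
cmd 6: advance +8 → t=73, phase=(2,6,10,12) → FL=S FR=S RL=S RR=S
cmd 7: advance +8 → t=81, phase=(10,14,18,20) → FL=S FR=S RL=W RR=W


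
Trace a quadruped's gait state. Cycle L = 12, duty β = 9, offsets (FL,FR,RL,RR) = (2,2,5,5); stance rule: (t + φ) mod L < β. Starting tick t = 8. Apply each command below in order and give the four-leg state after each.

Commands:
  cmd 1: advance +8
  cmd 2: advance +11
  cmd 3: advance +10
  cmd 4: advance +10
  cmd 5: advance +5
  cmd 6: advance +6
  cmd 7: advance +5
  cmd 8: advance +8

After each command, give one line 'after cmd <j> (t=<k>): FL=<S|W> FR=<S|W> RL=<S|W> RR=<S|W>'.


start t=8: FL=W FR=W RL=S RR=S
cmd 1: advance +8 → t=16, phase=(6,6,9,9) → FL=S FR=S RL=W RR=W
cmd 2: advance +11 → t=27, phase=(5,5,8,8) → FL=S FR=S RL=S RR=S
cmd 3: advance +10 → t=37, phase=(3,3,6,6) → FL=S FR=S RL=S RR=S
cmd 4: advance +10 → t=47, phase=(1,1,4,4) → FL=S FR=S RL=S RR=S
cmd 5: advance +5 → t=52, phase=(6,6,9,9) → FL=S FR=S RL=W RR=W
cmd 6: advance +6 → t=58, phase=(0,0,3,3) → FL=S FR=S RL=S RR=S
cmd 7: advance +5 → t=63, phase=(5,5,8,8) → FL=S FR=S RL=S RR=S
cmd 8: advance +8 → t=71, phase=(1,1,4,4) → FL=S FR=S RL=S RR=S

after cmd 1 (t=16): FL=S FR=S RL=W RR=W
after cmd 2 (t=27): FL=S FR=S RL=S RR=S
after cmd 3 (t=37): FL=S FR=S RL=S RR=S
after cmd 4 (t=47): FL=S FR=S RL=S RR=S
after cmd 5 (t=52): FL=S FR=S RL=W RR=W
after cmd 6 (t=58): FL=S FR=S RL=S RR=S
after cmd 7 (t=63): FL=S FR=S RL=S RR=S
after cmd 8 (t=71): FL=S FR=S RL=S RR=S


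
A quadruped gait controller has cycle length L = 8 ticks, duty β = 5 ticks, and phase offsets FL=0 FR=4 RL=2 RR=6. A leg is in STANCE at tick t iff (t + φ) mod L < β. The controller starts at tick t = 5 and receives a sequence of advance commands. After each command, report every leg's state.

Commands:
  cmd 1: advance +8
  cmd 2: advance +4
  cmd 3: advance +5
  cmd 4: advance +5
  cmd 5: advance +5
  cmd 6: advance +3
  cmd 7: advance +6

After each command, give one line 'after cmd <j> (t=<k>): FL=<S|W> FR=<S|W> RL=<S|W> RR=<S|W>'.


after cmd 1 (t=13): FL=W FR=S RL=W RR=S
after cmd 2 (t=17): FL=S FR=W RL=S RR=W
after cmd 3 (t=22): FL=W FR=S RL=S RR=S
after cmd 4 (t=27): FL=S FR=W RL=W RR=S
after cmd 5 (t=32): FL=S FR=S RL=S RR=W
after cmd 6 (t=35): FL=S FR=W RL=W RR=S
after cmd 7 (t=41): FL=S FR=W RL=S RR=W

start t=5: FL=W FR=S RL=W RR=S
cmd 1: advance +8 → t=13, phase=(5,1,7,3) → FL=W FR=S RL=W RR=S
cmd 2: advance +4 → t=17, phase=(1,5,3,7) → FL=S FR=W RL=S RR=W
cmd 3: advance +5 → t=22, phase=(6,2,0,4) → FL=W FR=S RL=S RR=S
cmd 4: advance +5 → t=27, phase=(3,7,5,1) → FL=S FR=W RL=W RR=S
cmd 5: advance +5 → t=32, phase=(0,4,2,6) → FL=S FR=S RL=S RR=W
cmd 6: advance +3 → t=35, phase=(3,7,5,1) → FL=S FR=W RL=W RR=S
cmd 7: advance +6 → t=41, phase=(1,5,3,7) → FL=S FR=W RL=S RR=W


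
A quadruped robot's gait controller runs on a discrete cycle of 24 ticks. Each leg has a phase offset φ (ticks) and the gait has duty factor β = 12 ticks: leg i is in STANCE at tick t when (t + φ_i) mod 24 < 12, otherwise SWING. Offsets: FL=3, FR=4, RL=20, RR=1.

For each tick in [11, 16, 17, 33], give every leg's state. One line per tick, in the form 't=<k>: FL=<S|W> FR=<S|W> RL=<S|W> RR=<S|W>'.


t=11: phase=(14,15,7,12) vs β=12 → FL=W FR=W RL=S RR=W
t=16: phase=(19,20,12,17) vs β=12 → FL=W FR=W RL=W RR=W
t=17: phase=(20,21,13,18) vs β=12 → FL=W FR=W RL=W RR=W
t=33: phase=(12,13,5,10) vs β=12 → FL=W FR=W RL=S RR=S

t=11: FL=W FR=W RL=S RR=W
t=16: FL=W FR=W RL=W RR=W
t=17: FL=W FR=W RL=W RR=W
t=33: FL=W FR=W RL=S RR=S


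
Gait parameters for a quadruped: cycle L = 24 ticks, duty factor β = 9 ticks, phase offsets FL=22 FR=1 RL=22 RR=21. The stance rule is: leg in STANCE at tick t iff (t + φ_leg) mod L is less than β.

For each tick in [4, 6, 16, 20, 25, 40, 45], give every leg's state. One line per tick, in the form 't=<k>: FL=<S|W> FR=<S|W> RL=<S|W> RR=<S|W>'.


t=4: FL=S FR=S RL=S RR=S
t=6: FL=S FR=S RL=S RR=S
t=16: FL=W FR=W RL=W RR=W
t=20: FL=W FR=W RL=W RR=W
t=25: FL=W FR=S RL=W RR=W
t=40: FL=W FR=W RL=W RR=W
t=45: FL=W FR=W RL=W RR=W

t=4: phase=(2,5,2,1) vs β=9 → FL=S FR=S RL=S RR=S
t=6: phase=(4,7,4,3) vs β=9 → FL=S FR=S RL=S RR=S
t=16: phase=(14,17,14,13) vs β=9 → FL=W FR=W RL=W RR=W
t=20: phase=(18,21,18,17) vs β=9 → FL=W FR=W RL=W RR=W
t=25: phase=(23,2,23,22) vs β=9 → FL=W FR=S RL=W RR=W
t=40: phase=(14,17,14,13) vs β=9 → FL=W FR=W RL=W RR=W
t=45: phase=(19,22,19,18) vs β=9 → FL=W FR=W RL=W RR=W


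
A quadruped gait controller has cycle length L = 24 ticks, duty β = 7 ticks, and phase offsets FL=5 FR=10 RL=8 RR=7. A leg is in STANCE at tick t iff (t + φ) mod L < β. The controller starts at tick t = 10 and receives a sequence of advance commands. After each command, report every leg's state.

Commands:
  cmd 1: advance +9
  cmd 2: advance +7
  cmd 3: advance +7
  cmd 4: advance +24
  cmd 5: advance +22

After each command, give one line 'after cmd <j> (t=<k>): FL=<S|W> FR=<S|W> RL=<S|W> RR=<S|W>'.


after cmd 1 (t=19): FL=S FR=S RL=S RR=S
after cmd 2 (t=26): FL=W FR=W RL=W RR=W
after cmd 3 (t=33): FL=W FR=W RL=W RR=W
after cmd 4 (t=57): FL=W FR=W RL=W RR=W
after cmd 5 (t=79): FL=W FR=W RL=W RR=W

start t=10: FL=W FR=W RL=W RR=W
cmd 1: advance +9 → t=19, phase=(0,5,3,2) → FL=S FR=S RL=S RR=S
cmd 2: advance +7 → t=26, phase=(7,12,10,9) → FL=W FR=W RL=W RR=W
cmd 3: advance +7 → t=33, phase=(14,19,17,16) → FL=W FR=W RL=W RR=W
cmd 4: advance +24 → t=57, phase=(14,19,17,16) → FL=W FR=W RL=W RR=W
cmd 5: advance +22 → t=79, phase=(12,17,15,14) → FL=W FR=W RL=W RR=W


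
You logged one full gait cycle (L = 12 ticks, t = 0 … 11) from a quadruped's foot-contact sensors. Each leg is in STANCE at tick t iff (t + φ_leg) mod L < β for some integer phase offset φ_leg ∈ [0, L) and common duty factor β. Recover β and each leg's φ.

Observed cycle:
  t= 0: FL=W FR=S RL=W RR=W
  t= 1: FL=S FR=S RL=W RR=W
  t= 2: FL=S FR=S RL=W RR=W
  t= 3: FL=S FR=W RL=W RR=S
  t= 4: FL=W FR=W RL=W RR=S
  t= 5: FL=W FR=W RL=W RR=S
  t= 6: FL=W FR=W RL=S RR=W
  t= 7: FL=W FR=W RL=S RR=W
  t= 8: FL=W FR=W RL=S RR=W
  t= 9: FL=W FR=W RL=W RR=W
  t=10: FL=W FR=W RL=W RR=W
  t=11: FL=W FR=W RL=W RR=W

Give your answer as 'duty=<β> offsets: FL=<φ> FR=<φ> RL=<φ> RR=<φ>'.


duty=3 offsets: FL=11 FR=0 RL=6 RR=9

duty β = stance ticks per leg = 3
FL: stance ticks = 3; W→S at t=1 → φ=11
FR: stance ticks = 3; W→S at t=0 → φ=0
RL: stance ticks = 3; W→S at t=6 → φ=6
RR: stance ticks = 3; W→S at t=3 → φ=9
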